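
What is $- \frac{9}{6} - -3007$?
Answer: $\frac{6011}{2} \approx 3005.5$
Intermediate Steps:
$- \frac{9}{6} - -3007 = \left(-9\right) \frac{1}{6} + 3007 = - \frac{3}{2} + 3007 = \frac{6011}{2}$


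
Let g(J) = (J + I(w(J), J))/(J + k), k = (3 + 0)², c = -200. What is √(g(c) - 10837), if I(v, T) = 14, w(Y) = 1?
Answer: I*√395309071/191 ≈ 104.1*I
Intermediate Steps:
k = 9 (k = 3² = 9)
g(J) = (14 + J)/(9 + J) (g(J) = (J + 14)/(J + 9) = (14 + J)/(9 + J))
√(g(c) - 10837) = √((14 - 200)/(9 - 200) - 10837) = √(-186/(-191) - 10837) = √(-1/191*(-186) - 10837) = √(186/191 - 10837) = √(-2069681/191) = I*√395309071/191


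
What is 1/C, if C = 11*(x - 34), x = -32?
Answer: -1/726 ≈ -0.0013774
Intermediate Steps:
C = -726 (C = 11*(-32 - 34) = 11*(-66) = -726)
1/C = 1/(-726) = -1/726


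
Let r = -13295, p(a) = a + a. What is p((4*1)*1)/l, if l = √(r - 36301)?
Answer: -4*I*√12399/12399 ≈ -0.035923*I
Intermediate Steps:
p(a) = 2*a
l = 2*I*√12399 (l = √(-13295 - 36301) = √(-49596) = 2*I*√12399 ≈ 222.7*I)
p((4*1)*1)/l = (2*((4*1)*1))/((2*I*√12399)) = (2*(4*1))*(-I*√12399/24798) = (2*4)*(-I*√12399/24798) = 8*(-I*√12399/24798) = -4*I*√12399/12399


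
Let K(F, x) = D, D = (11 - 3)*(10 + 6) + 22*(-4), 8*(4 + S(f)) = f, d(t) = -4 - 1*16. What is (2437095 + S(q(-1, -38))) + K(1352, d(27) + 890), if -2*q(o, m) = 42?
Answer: 19497027/8 ≈ 2.4371e+6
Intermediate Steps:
d(t) = -20 (d(t) = -4 - 16 = -20)
q(o, m) = -21 (q(o, m) = -1/2*42 = -21)
S(f) = -4 + f/8
D = 40 (D = 8*16 - 88 = 128 - 88 = 40)
K(F, x) = 40
(2437095 + S(q(-1, -38))) + K(1352, d(27) + 890) = (2437095 + (-4 + (1/8)*(-21))) + 40 = (2437095 + (-4 - 21/8)) + 40 = (2437095 - 53/8) + 40 = 19496707/8 + 40 = 19497027/8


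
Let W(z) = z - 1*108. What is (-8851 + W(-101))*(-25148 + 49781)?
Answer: -223174980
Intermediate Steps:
W(z) = -108 + z (W(z) = z - 108 = -108 + z)
(-8851 + W(-101))*(-25148 + 49781) = (-8851 + (-108 - 101))*(-25148 + 49781) = (-8851 - 209)*24633 = -9060*24633 = -223174980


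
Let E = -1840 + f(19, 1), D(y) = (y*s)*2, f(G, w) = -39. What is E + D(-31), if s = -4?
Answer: -1631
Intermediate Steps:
D(y) = -8*y (D(y) = (y*(-4))*2 = -4*y*2 = -8*y)
E = -1879 (E = -1840 - 39 = -1879)
E + D(-31) = -1879 - 8*(-31) = -1879 + 248 = -1631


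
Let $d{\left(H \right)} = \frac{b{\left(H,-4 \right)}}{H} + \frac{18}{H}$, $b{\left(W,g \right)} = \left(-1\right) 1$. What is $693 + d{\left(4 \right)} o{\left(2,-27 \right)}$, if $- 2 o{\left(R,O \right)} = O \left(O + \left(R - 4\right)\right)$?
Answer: $- \frac{7767}{8} \approx -970.88$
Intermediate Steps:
$o{\left(R,O \right)} = - \frac{O \left(-4 + O + R\right)}{2}$ ($o{\left(R,O \right)} = - \frac{O \left(O + \left(R - 4\right)\right)}{2} = - \frac{O \left(O + \left(-4 + R\right)\right)}{2} = - \frac{O \left(-4 + O + R\right)}{2}$)
$b{\left(W,g \right)} = -1$
$d{\left(H \right)} = \frac{17}{H}$ ($d{\left(H \right)} = - \frac{1}{H} + \frac{18}{H} = \frac{17}{H}$)
$693 + d{\left(4 \right)} o{\left(2,-27 \right)} = 693 + \frac{17}{4} \cdot \frac{1}{2} \left(-27\right) \left(4 - -27 - 2\right) = 693 + 17 \cdot \frac{1}{4} \cdot \frac{1}{2} \left(-27\right) \left(4 + 27 - 2\right) = 693 + \frac{17 \cdot \frac{1}{2} \left(-27\right) 29}{4} = 693 + \frac{17}{4} \left(- \frac{783}{2}\right) = 693 - \frac{13311}{8} = - \frac{7767}{8}$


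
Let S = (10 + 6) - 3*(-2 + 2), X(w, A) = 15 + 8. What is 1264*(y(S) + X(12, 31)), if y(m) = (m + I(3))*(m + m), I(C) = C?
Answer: 797584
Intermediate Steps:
X(w, A) = 23
S = 16 (S = 16 - 3*0 = 16 + 0 = 16)
y(m) = 2*m*(3 + m) (y(m) = (m + 3)*(m + m) = (3 + m)*(2*m) = 2*m*(3 + m))
1264*(y(S) + X(12, 31)) = 1264*(2*16*(3 + 16) + 23) = 1264*(2*16*19 + 23) = 1264*(608 + 23) = 1264*631 = 797584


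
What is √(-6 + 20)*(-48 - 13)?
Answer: -61*√14 ≈ -228.24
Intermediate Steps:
√(-6 + 20)*(-48 - 13) = √14*(-61) = -61*√14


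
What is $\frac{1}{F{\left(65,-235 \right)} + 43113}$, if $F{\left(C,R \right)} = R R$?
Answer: $\frac{1}{98338} \approx 1.0169 \cdot 10^{-5}$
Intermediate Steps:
$F{\left(C,R \right)} = R^{2}$
$\frac{1}{F{\left(65,-235 \right)} + 43113} = \frac{1}{\left(-235\right)^{2} + 43113} = \frac{1}{55225 + 43113} = \frac{1}{98338}$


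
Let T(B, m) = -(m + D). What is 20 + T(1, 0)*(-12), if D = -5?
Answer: -40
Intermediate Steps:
T(B, m) = 5 - m (T(B, m) = -(m - 5) = -(-5 + m) = 5 - m)
20 + T(1, 0)*(-12) = 20 + (5 - 1*0)*(-12) = 20 + (5 + 0)*(-12) = 20 + 5*(-12) = 20 - 60 = -40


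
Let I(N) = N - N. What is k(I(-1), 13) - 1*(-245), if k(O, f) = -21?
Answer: 224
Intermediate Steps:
I(N) = 0
k(I(-1), 13) - 1*(-245) = -21 - 1*(-245) = -21 + 245 = 224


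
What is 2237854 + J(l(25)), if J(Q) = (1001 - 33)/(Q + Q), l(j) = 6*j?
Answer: 167839292/75 ≈ 2.2379e+6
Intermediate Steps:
J(Q) = 484/Q (J(Q) = 968/((2*Q)) = 968*(1/(2*Q)) = 484/Q)
2237854 + J(l(25)) = 2237854 + 484/((6*25)) = 2237854 + 484/150 = 2237854 + 484*(1/150) = 2237854 + 242/75 = 167839292/75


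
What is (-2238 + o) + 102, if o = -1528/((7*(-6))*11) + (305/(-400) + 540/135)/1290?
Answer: -5649069619/2648800 ≈ -2132.7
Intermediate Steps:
o = 8767181/2648800 (o = -1528/((-42*11)) + (305*(-1/400) + 540*(1/135))*(1/1290) = -1528/(-462) + (-61/80 + 4)*(1/1290) = -1528*(-1/462) + (259/80)*(1/1290) = 764/231 + 259/103200 = 8767181/2648800 ≈ 3.3099)
(-2238 + o) + 102 = (-2238 + 8767181/2648800) + 102 = -5919247219/2648800 + 102 = -5649069619/2648800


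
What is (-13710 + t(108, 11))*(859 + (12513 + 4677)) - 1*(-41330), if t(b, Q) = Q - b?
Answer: -249161213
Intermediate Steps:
(-13710 + t(108, 11))*(859 + (12513 + 4677)) - 1*(-41330) = (-13710 + (11 - 1*108))*(859 + (12513 + 4677)) - 1*(-41330) = (-13710 + (11 - 108))*(859 + 17190) + 41330 = (-13710 - 97)*18049 + 41330 = -13807*18049 + 41330 = -249202543 + 41330 = -249161213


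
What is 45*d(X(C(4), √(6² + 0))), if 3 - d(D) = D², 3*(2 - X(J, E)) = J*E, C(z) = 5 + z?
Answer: -11385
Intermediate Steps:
X(J, E) = 2 - E*J/3 (X(J, E) = 2 - J*E/3 = 2 - E*J/3)
d(D) = 3 - D²
45*d(X(C(4), √(6² + 0))) = 45*(3 - (2 - √(6² + 0)*(5 + 4)/3)²) = 45*(3 - (2 - ⅓*√(36 + 0)*9)²) = 45*(3 - (2 - ⅓*√36*9)²) = 45*(3 - (2 - ⅓*6*9)²) = 45*(3 - (2 - 18)²) = 45*(3 - 1*(-16)²) = 45*(3 - 1*256) = 45*(3 - 256) = 45*(-253) = -11385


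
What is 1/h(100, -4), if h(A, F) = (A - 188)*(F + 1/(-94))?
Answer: 47/16588 ≈ 0.0028334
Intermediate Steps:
h(A, F) = (-188 + A)*(-1/94 + F) (h(A, F) = (-188 + A)*(F - 1/94) = (-188 + A)*(-1/94 + F))
1/h(100, -4) = 1/(2 - 188*(-4) - 1/94*100 + 100*(-4)) = 1/(2 + 752 - 50/47 - 400) = 1/(16588/47) = 47/16588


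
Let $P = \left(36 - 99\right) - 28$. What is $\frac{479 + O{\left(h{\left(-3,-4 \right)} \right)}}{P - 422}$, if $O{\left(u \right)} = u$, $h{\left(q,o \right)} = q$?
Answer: $- \frac{476}{513} \approx -0.92788$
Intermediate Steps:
$P = -91$ ($P = -63 - 28 = -91$)
$\frac{479 + O{\left(h{\left(-3,-4 \right)} \right)}}{P - 422} = \frac{479 - 3}{-91 - 422} = \frac{476}{-513} = 476 \left(- \frac{1}{513}\right) = - \frac{476}{513}$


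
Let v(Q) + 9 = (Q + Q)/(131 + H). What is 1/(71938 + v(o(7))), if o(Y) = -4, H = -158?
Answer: 27/1942091 ≈ 1.3903e-5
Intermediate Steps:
v(Q) = -9 - 2*Q/27 (v(Q) = -9 + (Q + Q)/(131 - 158) = -9 + (2*Q)/(-27) = -9 + (2*Q)*(-1/27) = -9 - 2*Q/27)
1/(71938 + v(o(7))) = 1/(71938 + (-9 - 2/27*(-4))) = 1/(71938 + (-9 + 8/27)) = 1/(71938 - 235/27) = 1/(1942091/27) = 27/1942091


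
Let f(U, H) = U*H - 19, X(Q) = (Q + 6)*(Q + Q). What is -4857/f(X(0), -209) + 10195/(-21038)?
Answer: 101987861/399722 ≈ 255.15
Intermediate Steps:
X(Q) = 2*Q*(6 + Q) (X(Q) = (6 + Q)*(2*Q) = 2*Q*(6 + Q))
f(U, H) = -19 + H*U (f(U, H) = H*U - 19 = -19 + H*U)
-4857/f(X(0), -209) + 10195/(-21038) = -4857/(-19 - 418*0*(6 + 0)) + 10195/(-21038) = -4857/(-19 - 418*0*6) + 10195*(-1/21038) = -4857/(-19 - 209*0) - 10195/21038 = -4857/(-19 + 0) - 10195/21038 = -4857/(-19) - 10195/21038 = -4857*(-1/19) - 10195/21038 = 4857/19 - 10195/21038 = 101987861/399722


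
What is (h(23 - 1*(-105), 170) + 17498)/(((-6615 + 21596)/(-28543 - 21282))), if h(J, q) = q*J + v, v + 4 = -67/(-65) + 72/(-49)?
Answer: -1245850139245/9542897 ≈ -1.3055e+5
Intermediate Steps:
v = -14137/3185 (v = -4 + (-67/(-65) + 72/(-49)) = -4 + (-67*(-1/65) + 72*(-1/49)) = -4 + (67/65 - 72/49) = -4 - 1397/3185 = -14137/3185 ≈ -4.4386)
h(J, q) = -14137/3185 + J*q (h(J, q) = q*J - 14137/3185 = J*q - 14137/3185 = -14137/3185 + J*q)
(h(23 - 1*(-105), 170) + 17498)/(((-6615 + 21596)/(-28543 - 21282))) = ((-14137/3185 + (23 - 1*(-105))*170) + 17498)/(((-6615 + 21596)/(-28543 - 21282))) = ((-14137/3185 + (23 + 105)*170) + 17498)/((14981/(-49825))) = ((-14137/3185 + 128*170) + 17498)/((14981*(-1/49825))) = ((-14137/3185 + 21760) + 17498)/(-14981/49825) = (69291463/3185 + 17498)*(-49825/14981) = (125022593/3185)*(-49825/14981) = -1245850139245/9542897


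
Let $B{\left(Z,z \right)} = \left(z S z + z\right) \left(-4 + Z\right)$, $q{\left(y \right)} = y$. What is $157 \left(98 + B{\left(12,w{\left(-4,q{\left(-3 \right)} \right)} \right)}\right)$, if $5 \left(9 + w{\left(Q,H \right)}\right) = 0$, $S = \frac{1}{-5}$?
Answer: $- \frac{81326}{5} \approx -16265.0$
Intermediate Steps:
$S = - \frac{1}{5} \approx -0.2$
$w{\left(Q,H \right)} = -9$ ($w{\left(Q,H \right)} = -9 + \frac{1}{5} \cdot 0 = -9 + 0 = -9$)
$B{\left(Z,z \right)} = \left(-4 + Z\right) \left(z - \frac{z^{2}}{5}\right)$ ($B{\left(Z,z \right)} = \left(z \left(- \frac{1}{5}\right) z + z\right) \left(-4 + Z\right) = \left(- \frac{z}{5} z + z\right) \left(-4 + Z\right) = \left(- \frac{z^{2}}{5} + z\right) \left(-4 + Z\right) = \left(z - \frac{z^{2}}{5}\right) \left(-4 + Z\right) = \left(-4 + Z\right) \left(z - \frac{z^{2}}{5}\right)$)
$157 \left(98 + B{\left(12,w{\left(-4,q{\left(-3 \right)} \right)} \right)}\right) = 157 \left(98 + \frac{1}{5} \left(-9\right) \left(-20 + 4 \left(-9\right) + 5 \cdot 12 - 12 \left(-9\right)\right)\right) = 157 \left(98 + \frac{1}{5} \left(-9\right) \left(-20 - 36 + 60 + 108\right)\right) = 157 \left(98 + \frac{1}{5} \left(-9\right) 112\right) = 157 \left(98 - \frac{1008}{5}\right) = 157 \left(- \frac{518}{5}\right) = - \frac{81326}{5}$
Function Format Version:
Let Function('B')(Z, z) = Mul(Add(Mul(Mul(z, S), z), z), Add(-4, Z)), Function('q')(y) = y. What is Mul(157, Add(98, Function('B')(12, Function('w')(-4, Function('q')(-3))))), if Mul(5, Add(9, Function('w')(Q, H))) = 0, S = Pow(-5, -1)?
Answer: Rational(-81326, 5) ≈ -16265.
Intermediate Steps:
S = Rational(-1, 5) ≈ -0.20000
Function('w')(Q, H) = -9 (Function('w')(Q, H) = Add(-9, Mul(Rational(1, 5), 0)) = Add(-9, 0) = -9)
Function('B')(Z, z) = Mul(Add(-4, Z), Add(z, Mul(Rational(-1, 5), Pow(z, 2)))) (Function('B')(Z, z) = Mul(Add(Mul(Mul(z, Rational(-1, 5)), z), z), Add(-4, Z)) = Mul(Add(Mul(Mul(Rational(-1, 5), z), z), z), Add(-4, Z)) = Mul(Add(Mul(Rational(-1, 5), Pow(z, 2)), z), Add(-4, Z)) = Mul(Add(z, Mul(Rational(-1, 5), Pow(z, 2))), Add(-4, Z)) = Mul(Add(-4, Z), Add(z, Mul(Rational(-1, 5), Pow(z, 2)))))
Mul(157, Add(98, Function('B')(12, Function('w')(-4, Function('q')(-3))))) = Mul(157, Add(98, Mul(Rational(1, 5), -9, Add(-20, Mul(4, -9), Mul(5, 12), Mul(-1, 12, -9))))) = Mul(157, Add(98, Mul(Rational(1, 5), -9, Add(-20, -36, 60, 108)))) = Mul(157, Add(98, Mul(Rational(1, 5), -9, 112))) = Mul(157, Add(98, Rational(-1008, 5))) = Mul(157, Rational(-518, 5)) = Rational(-81326, 5)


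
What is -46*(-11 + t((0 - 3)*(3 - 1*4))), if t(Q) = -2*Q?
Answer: 782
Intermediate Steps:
-46*(-11 + t((0 - 3)*(3 - 1*4))) = -46*(-11 - 2*(0 - 3)*(3 - 1*4)) = -46*(-11 - (-6)*(3 - 4)) = -46*(-11 - (-6)*(-1)) = -46*(-11 - 2*3) = -46*(-11 - 6) = -46*(-17) = 782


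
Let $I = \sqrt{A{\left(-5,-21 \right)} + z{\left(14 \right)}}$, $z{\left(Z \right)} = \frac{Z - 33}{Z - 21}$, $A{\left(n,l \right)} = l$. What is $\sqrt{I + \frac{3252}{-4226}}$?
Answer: $\frac{\sqrt{-168351162 + 250027064 i \sqrt{14}}}{14791} \approx 1.337 + 1.5991 i$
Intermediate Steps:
$z{\left(Z \right)} = \frac{-33 + Z}{-21 + Z}$
$I = \frac{8 i \sqrt{14}}{7}$ ($I = \sqrt{-21 + \frac{-33 + 14}{-21 + 14}} = \sqrt{-21 + \frac{1}{-7} \left(-19\right)} = \sqrt{-21 - - \frac{19}{7}} = \sqrt{-21 + \frac{19}{7}} = \sqrt{- \frac{128}{7}} = \frac{8 i \sqrt{14}}{7} \approx 4.2762 i$)
$\sqrt{I + \frac{3252}{-4226}} = \sqrt{\frac{8 i \sqrt{14}}{7} + \frac{3252}{-4226}} = \sqrt{\frac{8 i \sqrt{14}}{7} + 3252 \left(- \frac{1}{4226}\right)} = \sqrt{\frac{8 i \sqrt{14}}{7} - \frac{1626}{2113}} = \sqrt{- \frac{1626}{2113} + \frac{8 i \sqrt{14}}{7}}$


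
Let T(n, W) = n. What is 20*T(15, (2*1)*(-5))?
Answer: 300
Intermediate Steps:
20*T(15, (2*1)*(-5)) = 20*15 = 300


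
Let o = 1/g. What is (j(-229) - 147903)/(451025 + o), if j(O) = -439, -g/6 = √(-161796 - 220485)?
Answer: -54162791327021400/164678735343124853 + 52356*I*√382281/164678735343124853 ≈ -0.3289 + 1.9657e-10*I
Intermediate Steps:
g = -6*I*√382281 (g = -6*√(-161796 - 220485) = -6*I*√382281 ≈ -3709.7*I)
o = I*√382281/2293686 (o = 1/(-6*I*√382281) = I*√382281/2293686 ≈ 0.00026956*I)
(j(-229) - 147903)/(451025 + o) = (-439 - 147903)/(451025 + I*√382281/2293686) = -148342/(451025 + I*√382281/2293686)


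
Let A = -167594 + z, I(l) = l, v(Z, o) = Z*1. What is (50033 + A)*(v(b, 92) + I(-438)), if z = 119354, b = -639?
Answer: -1931061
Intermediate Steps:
v(Z, o) = Z
A = -48240 (A = -167594 + 119354 = -48240)
(50033 + A)*(v(b, 92) + I(-438)) = (50033 - 48240)*(-639 - 438) = 1793*(-1077) = -1931061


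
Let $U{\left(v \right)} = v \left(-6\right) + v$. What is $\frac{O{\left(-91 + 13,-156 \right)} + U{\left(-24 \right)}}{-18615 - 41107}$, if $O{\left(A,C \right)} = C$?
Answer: $\frac{18}{29861} \approx 0.00060279$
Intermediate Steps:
$U{\left(v \right)} = - 5 v$ ($U{\left(v \right)} = - 6 v + v = - 5 v$)
$\frac{O{\left(-91 + 13,-156 \right)} + U{\left(-24 \right)}}{-18615 - 41107} = \frac{-156 - -120}{-18615 - 41107} = \frac{-156 + 120}{-59722} = \left(-36\right) \left(- \frac{1}{59722}\right) = \frac{18}{29861}$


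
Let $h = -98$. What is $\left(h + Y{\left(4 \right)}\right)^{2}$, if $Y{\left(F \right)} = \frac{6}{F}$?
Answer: $\frac{37249}{4} \approx 9312.3$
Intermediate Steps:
$\left(h + Y{\left(4 \right)}\right)^{2} = \left(-98 + \frac{6}{4}\right)^{2} = \left(-98 + 6 \cdot \frac{1}{4}\right)^{2} = \left(-98 + \frac{3}{2}\right)^{2} = \left(- \frac{193}{2}\right)^{2} = \frac{37249}{4}$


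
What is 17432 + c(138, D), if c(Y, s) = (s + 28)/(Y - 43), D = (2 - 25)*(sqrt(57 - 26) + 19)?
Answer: 1655631/95 - 23*sqrt(31)/95 ≈ 17426.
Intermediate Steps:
D = -437 - 23*sqrt(31) (D = -23*(sqrt(31) + 19) = -23*(19 + sqrt(31)) = -437 - 23*sqrt(31) ≈ -565.06)
c(Y, s) = (28 + s)/(-43 + Y)
17432 + c(138, D) = 17432 + (28 + (-437 - 23*sqrt(31)))/(-43 + 138) = 17432 + (-409 - 23*sqrt(31))/95 = 17432 + (-409/95 - 23*sqrt(31)/95) = 1655631/95 - 23*sqrt(31)/95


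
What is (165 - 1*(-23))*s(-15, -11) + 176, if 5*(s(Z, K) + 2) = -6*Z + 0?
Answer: 3184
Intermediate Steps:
s(Z, K) = -2 - 6*Z/5 (s(Z, K) = -2 + (-6*Z + 0)/5 = -2 + (-6*Z)/5 = -2 - 6*Z/5)
(165 - 1*(-23))*s(-15, -11) + 176 = (165 - 1*(-23))*(-2 - 6/5*(-15)) + 176 = (165 + 23)*(-2 + 18) + 176 = 188*16 + 176 = 3008 + 176 = 3184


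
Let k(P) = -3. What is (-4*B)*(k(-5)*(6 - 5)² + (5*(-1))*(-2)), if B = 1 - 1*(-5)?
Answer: -168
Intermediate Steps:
B = 6 (B = 1 + 5 = 6)
(-4*B)*(k(-5)*(6 - 5)² + (5*(-1))*(-2)) = (-4*6)*(-3*(6 - 5)² + (5*(-1))*(-2)) = -24*(-3*1² - 5*(-2)) = -24*(-3*1 + 10) = -24*(-3 + 10) = -24*7 = -168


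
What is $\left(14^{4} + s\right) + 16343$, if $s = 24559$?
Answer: $79318$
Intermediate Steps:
$\left(14^{4} + s\right) + 16343 = \left(14^{4} + 24559\right) + 16343 = \left(38416 + 24559\right) + 16343 = 62975 + 16343 = 79318$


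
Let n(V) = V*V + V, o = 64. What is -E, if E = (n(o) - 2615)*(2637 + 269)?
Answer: -4489770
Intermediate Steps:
n(V) = V + V**2 (n(V) = V**2 + V = V + V**2)
E = 4489770 (E = (64*(1 + 64) - 2615)*(2637 + 269) = (64*65 - 2615)*2906 = (4160 - 2615)*2906 = 1545*2906 = 4489770)
-E = -1*4489770 = -4489770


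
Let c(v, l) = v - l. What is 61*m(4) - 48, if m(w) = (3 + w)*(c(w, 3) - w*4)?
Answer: -6453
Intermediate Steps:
m(w) = (-3 - 3*w)*(3 + w) (m(w) = (3 + w)*((w - 1*3) - w*4) = (3 + w)*((w - 3) - 4*w) = (3 + w)*((-3 + w) - 4*w) = (3 + w)*(-3 - 3*w) = (-3 - 3*w)*(3 + w))
61*m(4) - 48 = 61*(-9 - 12*4 - 3*4**2) - 48 = 61*(-9 - 48 - 3*16) - 48 = 61*(-9 - 48 - 48) - 48 = 61*(-105) - 48 = -6405 - 48 = -6453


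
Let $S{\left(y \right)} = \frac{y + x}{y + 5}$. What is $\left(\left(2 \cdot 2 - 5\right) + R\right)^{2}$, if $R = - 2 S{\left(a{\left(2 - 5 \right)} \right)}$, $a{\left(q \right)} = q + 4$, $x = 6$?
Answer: $\frac{100}{9} \approx 11.111$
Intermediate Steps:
$a{\left(q \right)} = 4 + q$
$S{\left(y \right)} = \frac{6 + y}{5 + y}$ ($S{\left(y \right)} = \frac{y + 6}{y + 5} = \frac{6 + y}{5 + y}$)
$R = - \frac{7}{3}$ ($R = - 2 \frac{6 + \left(4 + \left(2 - 5\right)\right)}{5 + \left(4 + \left(2 - 5\right)\right)} = - 2 \frac{6 + \left(4 - 3\right)}{5 + \left(4 - 3\right)} = - 2 \frac{6 + 1}{5 + 1} = - 2 \cdot \frac{1}{6} \cdot 7 = \left(-2\right) \frac{7}{6} = - \frac{7}{3} \approx -2.3333$)
$\left(\left(2 \cdot 2 - 5\right) + R\right)^{2} = \left(\left(2 \cdot 2 - 5\right) - \frac{7}{3}\right)^{2} = \left(\left(4 - 5\right) - \frac{7}{3}\right)^{2} = \left(-1 - \frac{7}{3}\right)^{2} = \left(- \frac{10}{3}\right)^{2} = \frac{100}{9}$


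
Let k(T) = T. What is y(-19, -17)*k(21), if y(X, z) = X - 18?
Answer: -777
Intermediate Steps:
y(X, z) = -18 + X
y(-19, -17)*k(21) = (-18 - 19)*21 = -37*21 = -777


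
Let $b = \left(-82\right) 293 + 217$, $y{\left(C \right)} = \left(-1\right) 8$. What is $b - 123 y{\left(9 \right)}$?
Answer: $-22825$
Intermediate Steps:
$y{\left(C \right)} = -8$
$b = -23809$ ($b = -24026 + 217 = -23809$)
$b - 123 y{\left(9 \right)} = -23809 - -984 = -23809 + 984 = -22825$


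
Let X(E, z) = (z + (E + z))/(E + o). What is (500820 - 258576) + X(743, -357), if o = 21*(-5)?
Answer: 5329369/22 ≈ 2.4224e+5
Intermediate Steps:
o = -105
X(E, z) = (E + 2*z)/(-105 + E) (X(E, z) = (z + (E + z))/(E - 105) = (E + 2*z)/(-105 + E))
(500820 - 258576) + X(743, -357) = (500820 - 258576) + (743 + 2*(-357))/(-105 + 743) = 242244 + (743 - 714)/638 = 242244 + (1/638)*29 = 242244 + 1/22 = 5329369/22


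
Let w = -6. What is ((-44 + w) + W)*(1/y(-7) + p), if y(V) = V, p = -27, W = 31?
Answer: 3610/7 ≈ 515.71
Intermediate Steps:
((-44 + w) + W)*(1/y(-7) + p) = ((-44 - 6) + 31)*(1/(-7) - 27) = (-50 + 31)*(-1/7 - 27) = -19*(-190/7) = 3610/7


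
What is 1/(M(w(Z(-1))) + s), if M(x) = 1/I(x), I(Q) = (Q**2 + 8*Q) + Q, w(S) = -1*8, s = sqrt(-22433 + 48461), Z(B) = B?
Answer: 8/1665791 + 384*sqrt(723)/1665791 ≈ 0.0062032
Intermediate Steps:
s = 6*sqrt(723) (s = sqrt(26028) = 6*sqrt(723) ≈ 161.33)
w(S) = -8
I(Q) = Q**2 + 9*Q
M(x) = 1/(x*(9 + x))
1/(M(w(Z(-1))) + s) = 1/(1/((-8)*(9 - 8)) + 6*sqrt(723)) = 1/(-1/8/1 + 6*sqrt(723)) = 1/(-1/8*1 + 6*sqrt(723)) = 1/(-1/8 + 6*sqrt(723))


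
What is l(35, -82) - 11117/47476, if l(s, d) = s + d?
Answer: -2242489/47476 ≈ -47.234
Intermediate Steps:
l(s, d) = d + s
l(35, -82) - 11117/47476 = (-82 + 35) - 11117/47476 = -47 - 11117/47476 = -2242489/47476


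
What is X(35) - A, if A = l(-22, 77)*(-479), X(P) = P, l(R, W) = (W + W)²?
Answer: 11359999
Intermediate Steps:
l(R, W) = 4*W² (l(R, W) = (2*W)² = 4*W²)
A = -11359964 (A = (4*77²)*(-479) = (4*5929)*(-479) = 23716*(-479) = -11359964)
X(35) - A = 35 - 1*(-11359964) = 35 + 11359964 = 11359999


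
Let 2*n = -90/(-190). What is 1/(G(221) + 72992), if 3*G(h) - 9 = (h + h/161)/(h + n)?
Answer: 1353527/98801156857 ≈ 1.3700e-5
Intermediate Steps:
n = 9/38 (n = (-90/(-190))/2 = (-90*(-1/190))/2 = (½)*(9/19) = 9/38 ≈ 0.23684)
G(h) = 3 + 54*h/(161*(9/38 + h)) (G(h) = 3 + ((h + h/161)/(h + 9/38))/3 = 3 + ((h + h*(1/161))/(9/38 + h))/3 = 3 + ((h + h/161)/(9/38 + h))/3 = 3 + ((162*h/161)/(9/38 + h))/3 = 3 + (162*h/(161*(9/38 + h)))/3 = 3 + 54*h/(161*(9/38 + h)))
1/(G(221) + 72992) = 1/(3*(1449 + 6802*221)/(161*(9 + 38*221)) + 72992) = 1/(3*(1449 + 1503242)/(161*(9 + 8398)) + 72992) = 1/((3/161)*1504691/8407 + 72992) = 1/((3/161)*(1/8407)*1504691 + 72992) = 1/(4514073/1353527 + 72992) = 1/(98801156857/1353527) = 1353527/98801156857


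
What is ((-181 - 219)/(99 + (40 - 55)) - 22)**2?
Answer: 315844/441 ≈ 716.20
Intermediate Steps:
((-181 - 219)/(99 + (40 - 55)) - 22)**2 = (-400/(99 - 15) - 22)**2 = (-400/84 - 22)**2 = (-400*1/84 - 22)**2 = (-100/21 - 22)**2 = (-562/21)**2 = 315844/441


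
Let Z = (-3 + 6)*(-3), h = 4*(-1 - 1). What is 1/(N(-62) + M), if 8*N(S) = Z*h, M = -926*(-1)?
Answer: 1/935 ≈ 0.0010695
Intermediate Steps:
h = -8 (h = 4*(-2) = -8)
Z = -9 (Z = 3*(-3) = -9)
M = 926
N(S) = 9 (N(S) = (-9*(-8))/8 = (1/8)*72 = 9)
1/(N(-62) + M) = 1/(9 + 926) = 1/935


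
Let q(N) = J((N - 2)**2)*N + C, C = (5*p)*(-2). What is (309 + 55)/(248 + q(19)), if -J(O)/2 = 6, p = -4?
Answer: 91/15 ≈ 6.0667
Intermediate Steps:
J(O) = -12 (J(O) = -2*6 = -12)
C = 40 (C = (5*(-4))*(-2) = -20*(-2) = 40)
q(N) = 40 - 12*N (q(N) = -12*N + 40 = 40 - 12*N)
(309 + 55)/(248 + q(19)) = (309 + 55)/(248 + (40 - 12*19)) = 364/(248 + (40 - 228)) = 364/(248 - 188) = 364/60 = 364*(1/60) = 91/15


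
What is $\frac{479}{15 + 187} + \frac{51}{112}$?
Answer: $\frac{31975}{11312} \approx 2.8266$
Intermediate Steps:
$\frac{479}{15 + 187} + \frac{51}{112} = \frac{479}{202} + 51 \cdot \frac{1}{112} = 479 \cdot \frac{1}{202} + \frac{51}{112} = \frac{479}{202} + \frac{51}{112} = \frac{31975}{11312}$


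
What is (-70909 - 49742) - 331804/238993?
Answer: -28835076247/238993 ≈ -1.2065e+5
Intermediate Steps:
(-70909 - 49742) - 331804/238993 = -120651 - 331804*1/238993 = -120651 - 331804/238993 = -28835076247/238993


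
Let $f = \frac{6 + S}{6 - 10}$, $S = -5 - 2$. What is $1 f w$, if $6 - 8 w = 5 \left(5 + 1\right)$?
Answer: $- \frac{3}{4} \approx -0.75$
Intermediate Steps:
$S = -7$
$f = \frac{1}{4}$ ($f = \frac{6 - 7}{6 - 10} = - \frac{1}{6 - 10} = - \frac{1}{-4} = \left(-1\right) \left(- \frac{1}{4}\right) = \frac{1}{4} \approx 0.25$)
$w = -3$ ($w = \frac{3}{4} - \frac{5 \left(5 + 1\right)}{8} = \frac{3}{4} - \frac{5 \cdot 6}{8} = \frac{3}{4} - \frac{15}{4} = -3$)
$1 f w = 1 \cdot \frac{1}{4} \left(-3\right) = \frac{1}{4} \left(-3\right) = - \frac{3}{4}$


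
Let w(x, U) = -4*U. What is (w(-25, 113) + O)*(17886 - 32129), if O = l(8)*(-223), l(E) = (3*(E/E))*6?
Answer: 63609238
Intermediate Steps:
l(E) = 18 (l(E) = (3*1)*6 = 3*6 = 18)
O = -4014 (O = 18*(-223) = -4014)
(w(-25, 113) + O)*(17886 - 32129) = (-4*113 - 4014)*(17886 - 32129) = (-452 - 4014)*(-14243) = -4466*(-14243) = 63609238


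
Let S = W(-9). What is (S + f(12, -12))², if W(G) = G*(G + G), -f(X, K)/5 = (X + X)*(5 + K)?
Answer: 1004004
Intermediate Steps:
f(X, K) = -10*X*(5 + K) (f(X, K) = -5*(X + X)*(5 + K) = -5*2*X*(5 + K) = -10*X*(5 + K))
W(G) = 2*G² (W(G) = G*(2*G) = 2*G²)
S = 162 (S = 2*(-9)² = 2*81 = 162)
(S + f(12, -12))² = (162 - 10*12*(5 - 12))² = (162 - 10*12*(-7))² = (162 + 840)² = 1002² = 1004004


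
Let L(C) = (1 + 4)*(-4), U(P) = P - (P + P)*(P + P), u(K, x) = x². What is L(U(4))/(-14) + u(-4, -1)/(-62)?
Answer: 613/434 ≈ 1.4124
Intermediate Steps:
U(P) = P - 4*P² (U(P) = P - 2*P*2*P = P - 4*P²)
L(C) = -20 (L(C) = 5*(-4) = -20)
L(U(4))/(-14) + u(-4, -1)/(-62) = -20/(-14) + (-1)²/(-62) = -20*(-1/14) + 1*(-1/62) = 10/7 - 1/62 = 613/434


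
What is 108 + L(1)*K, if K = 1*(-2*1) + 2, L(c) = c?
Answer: 108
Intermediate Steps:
K = 0 (K = 1*(-2) + 2 = -2 + 2 = 0)
108 + L(1)*K = 108 + 1*0 = 108 + 0 = 108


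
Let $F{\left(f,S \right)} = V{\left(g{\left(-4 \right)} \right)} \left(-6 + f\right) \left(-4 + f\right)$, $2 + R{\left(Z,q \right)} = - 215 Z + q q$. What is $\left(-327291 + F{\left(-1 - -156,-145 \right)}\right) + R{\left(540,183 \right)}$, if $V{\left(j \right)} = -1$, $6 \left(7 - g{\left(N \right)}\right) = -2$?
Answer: $-432403$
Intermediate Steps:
$g{\left(N \right)} = \frac{22}{3}$ ($g{\left(N \right)} = 7 - - \frac{1}{3} = 7 + \frac{1}{3} = \frac{22}{3}$)
$R{\left(Z,q \right)} = -2 + q^{2} - 215 Z$ ($R{\left(Z,q \right)} = -2 - \left(215 Z - q q\right) = -2 - \left(- q^{2} + 215 Z\right) = -2 + q^{2} - 215 Z$)
$F{\left(f,S \right)} = - \left(-6 + f\right) \left(-4 + f\right)$
$\left(-327291 + F{\left(-1 - -156,-145 \right)}\right) + R{\left(540,183 \right)} = \left(-327291 - \left(24 + \left(-1 - -156\right)^{2} - 10 \left(-1 - -156\right)\right)\right) - \left(116102 - 33489\right) = \left(-327291 - \left(24 + \left(-1 + 156\right)^{2} - 10 \left(-1 + 156\right)\right)\right) - 82613 = \left(-327291 - 22499\right) - 82613 = -349790 - 82613 = -432403$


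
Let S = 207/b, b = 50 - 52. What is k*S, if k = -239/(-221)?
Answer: -49473/442 ≈ -111.93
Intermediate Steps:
b = -2
k = 239/221 (k = -239*(-1/221) = 239/221 ≈ 1.0814)
S = -207/2 (S = 207/(-2) = 207*(-1/2) = -207/2 ≈ -103.50)
k*S = (239/221)*(-207/2) = -49473/442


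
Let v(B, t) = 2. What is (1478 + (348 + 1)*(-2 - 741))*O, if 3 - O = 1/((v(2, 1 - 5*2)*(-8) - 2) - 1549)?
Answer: -1212311958/1567 ≈ -7.7365e+5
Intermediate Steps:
O = 4702/1567 (O = 3 - 1/((2*(-8) - 2) - 1549) = 3 - 1/((-16 - 2) - 1549) = 3 - 1/(-18 - 1549) = 3 - 1/(-1567) = 3 - 1*(-1/1567) = 3 + 1/1567 = 4702/1567 ≈ 3.0006)
(1478 + (348 + 1)*(-2 - 741))*O = (1478 + (348 + 1)*(-2 - 741))*(4702/1567) = (1478 + 349*(-743))*(4702/1567) = (1478 - 259307)*(4702/1567) = -257829*4702/1567 = -1212311958/1567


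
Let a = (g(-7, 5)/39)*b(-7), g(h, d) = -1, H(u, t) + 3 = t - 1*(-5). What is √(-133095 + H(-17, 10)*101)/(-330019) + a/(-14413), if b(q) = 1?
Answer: 1/562107 - I*√131883/330019 ≈ 1.779e-6 - 0.0011004*I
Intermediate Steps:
H(u, t) = 2 + t (H(u, t) = -3 + (t - 1*(-5)) = -3 + (t + 5) = -3 + (5 + t) = 2 + t)
a = -1/39 (a = -1/39*1 = -1/39 ≈ -0.025641)
√(-133095 + H(-17, 10)*101)/(-330019) + a/(-14413) = √(-133095 + (2 + 10)*101)/(-330019) - 1/39/(-14413) = √(-133095 + 12*101)*(-1/330019) - 1/39*(-1/14413) = √(-133095 + 1212)*(-1/330019) + 1/562107 = √(-131883)*(-1/330019) + 1/562107 = (I*√131883)*(-1/330019) + 1/562107 = -I*√131883/330019 + 1/562107 = 1/562107 - I*√131883/330019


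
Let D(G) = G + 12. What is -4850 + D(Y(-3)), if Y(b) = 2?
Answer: -4836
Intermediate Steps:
D(G) = 12 + G
-4850 + D(Y(-3)) = -4850 + (12 + 2) = -4850 + 14 = -4836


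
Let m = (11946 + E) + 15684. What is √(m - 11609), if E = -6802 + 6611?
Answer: √15830 ≈ 125.82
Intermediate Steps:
E = -191
m = 27439 (m = (11946 - 191) + 15684 = 11755 + 15684 = 27439)
√(m - 11609) = √(27439 - 11609) = √15830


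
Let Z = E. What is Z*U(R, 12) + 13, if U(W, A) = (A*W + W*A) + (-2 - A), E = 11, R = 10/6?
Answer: 299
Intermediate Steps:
R = 5/3 (R = 10*(1/6) = 5/3 ≈ 1.6667)
Z = 11
U(W, A) = -2 - A + 2*A*W (U(W, A) = (A*W + A*W) + (-2 - A) = 2*A*W + (-2 - A) = -2 - A + 2*A*W)
Z*U(R, 12) + 13 = 11*(-2 - 1*12 + 2*12*(5/3)) + 13 = 11*(-2 - 12 + 40) + 13 = 11*26 + 13 = 286 + 13 = 299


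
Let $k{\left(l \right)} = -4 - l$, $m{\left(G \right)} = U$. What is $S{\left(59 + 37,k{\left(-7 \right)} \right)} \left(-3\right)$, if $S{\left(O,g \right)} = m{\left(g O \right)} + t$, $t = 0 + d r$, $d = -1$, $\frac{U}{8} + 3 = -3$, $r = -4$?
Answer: $132$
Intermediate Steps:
$U = -48$ ($U = -24 + 8 \left(-3\right) = -24 - 24 = -48$)
$m{\left(G \right)} = -48$
$t = 4$ ($t = 0 - -4 = 0 + 4 = 4$)
$S{\left(O,g \right)} = -44$ ($S{\left(O,g \right)} = -48 + 4 = -44$)
$S{\left(59 + 37,k{\left(-7 \right)} \right)} \left(-3\right) = \left(-44\right) \left(-3\right) = 132$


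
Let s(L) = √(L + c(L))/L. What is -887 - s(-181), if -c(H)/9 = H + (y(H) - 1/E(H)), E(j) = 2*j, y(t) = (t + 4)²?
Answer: -887 + I*√36759548830/65522 ≈ -887.0 + 2.9262*I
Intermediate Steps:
y(t) = (4 + t)²
c(H) = -9*H - 9*(4 + H)² + 9/(2*H) (c(H) = -9*(H + ((4 + H)² - 1/(2*H))) = -9*(H + (4 + H)² - 1/(2*H)) = -9*H - 9*(4 + H)² + 9/(2*H))
s(L) = √(L + 9*(1 - 2*L*(L + (4 + L)²))/(2*L))/L
-887 - s(-181) = -887 - √(-576 - 320*(-181) - 36*(-181)² + 18/(-181))/(2*(-181)) = -887 - (-1)*√(-576 + 57920 - 36*32761 + 18*(-1/181))/(2*181) = -887 - (-1)*√(-576 + 57920 - 1179396 - 18/181)/(2*181) = -887 - (-1)*√(-203091430/181)/(2*181) = -887 - (-1)*I*√36759548830/181/(2*181) = -887 - (-1)*I*√36759548830/65522 = -887 + I*√36759548830/65522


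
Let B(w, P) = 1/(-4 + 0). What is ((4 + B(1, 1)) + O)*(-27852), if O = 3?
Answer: -188001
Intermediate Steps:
B(w, P) = -¼ (B(w, P) = 1/(-4) = -¼)
((4 + B(1, 1)) + O)*(-27852) = ((4 - ¼) + 3)*(-27852) = (15/4 + 3)*(-27852) = (27/4)*(-27852) = -188001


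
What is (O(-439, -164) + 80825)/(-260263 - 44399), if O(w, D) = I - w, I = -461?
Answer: -80803/304662 ≈ -0.26522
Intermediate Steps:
O(w, D) = -461 - w
(O(-439, -164) + 80825)/(-260263 - 44399) = ((-461 - 1*(-439)) + 80825)/(-260263 - 44399) = ((-461 + 439) + 80825)/(-304662) = (-22 + 80825)*(-1/304662) = 80803*(-1/304662) = -80803/304662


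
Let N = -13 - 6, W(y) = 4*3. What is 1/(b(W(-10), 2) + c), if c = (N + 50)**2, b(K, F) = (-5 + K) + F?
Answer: 1/970 ≈ 0.0010309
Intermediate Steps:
W(y) = 12
N = -19
b(K, F) = -5 + F + K
c = 961 (c = (-19 + 50)**2 = 31**2 = 961)
1/(b(W(-10), 2) + c) = 1/((-5 + 2 + 12) + 961) = 1/(9 + 961) = 1/970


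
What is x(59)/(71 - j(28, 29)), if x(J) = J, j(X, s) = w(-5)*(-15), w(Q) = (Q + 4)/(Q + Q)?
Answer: 118/145 ≈ 0.81379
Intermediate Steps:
w(Q) = (4 + Q)/(2*Q) (w(Q) = (4 + Q)/((2*Q)) = (4 + Q)*(1/(2*Q)) = (4 + Q)/(2*Q))
j(X, s) = -3/2 (j(X, s) = ((½)*(4 - 5)/(-5))*(-15) = ((½)*(-⅕)*(-1))*(-15) = (⅒)*(-15) = -3/2)
x(59)/(71 - j(28, 29)) = 59/(71 - 1*(-3/2)) = 59/(71 + 3/2) = 59/(145/2) = 59*(2/145) = 118/145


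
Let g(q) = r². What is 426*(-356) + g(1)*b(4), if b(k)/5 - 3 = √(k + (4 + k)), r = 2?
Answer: -151596 + 40*√3 ≈ -1.5153e+5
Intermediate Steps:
g(q) = 4 (g(q) = 2² = 4)
b(k) = 15 + 5*√(4 + 2*k) (b(k) = 15 + 5*√(k + (4 + k)) = 15 + 5*√(4 + 2*k))
426*(-356) + g(1)*b(4) = 426*(-356) + 4*(15 + 5*√(4 + 2*4)) = -151656 + 4*(15 + 5*√(4 + 8)) = -151656 + 4*(15 + 5*√12) = -151656 + 4*(15 + 5*(2*√3)) = -151656 + 4*(15 + 10*√3) = -151656 + (60 + 40*√3) = -151596 + 40*√3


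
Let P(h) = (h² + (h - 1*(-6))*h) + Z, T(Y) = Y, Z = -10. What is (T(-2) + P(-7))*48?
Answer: 2112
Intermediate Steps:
P(h) = -10 + h² + h*(6 + h) (P(h) = (h² + (h - 1*(-6))*h) - 10 = (h² + (h + 6)*h) - 10 = (h² + (6 + h)*h) - 10 = (h² + h*(6 + h)) - 10 = -10 + h² + h*(6 + h))
(T(-2) + P(-7))*48 = (-2 + (-10 + 2*(-7)² + 6*(-7)))*48 = (-2 + (-10 + 2*49 - 42))*48 = (-2 + (-10 + 98 - 42))*48 = (-2 + 46)*48 = 44*48 = 2112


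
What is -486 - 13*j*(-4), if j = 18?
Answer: 450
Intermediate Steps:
-486 - 13*j*(-4) = -486 - 13*18*(-4) = -486 - 234*(-4) = -486 + 936 = 450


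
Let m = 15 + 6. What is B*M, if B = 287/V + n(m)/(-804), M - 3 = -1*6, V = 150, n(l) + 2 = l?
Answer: -37983/6700 ≈ -5.6691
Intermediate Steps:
m = 21
n(l) = -2 + l
M = -3 (M = 3 - 1*6 = 3 - 6 = -3)
B = 12661/6700 (B = 287/150 + (-2 + 21)/(-804) = 287*(1/150) + 19*(-1/804) = 287/150 - 19/804 = 12661/6700 ≈ 1.8897)
B*M = (12661/6700)*(-3) = -37983/6700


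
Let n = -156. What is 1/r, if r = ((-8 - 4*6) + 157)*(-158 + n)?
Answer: -1/39250 ≈ -2.5478e-5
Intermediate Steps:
r = -39250 (r = ((-8 - 4*6) + 157)*(-158 - 156) = ((-8 - 24) + 157)*(-314) = (-32 + 157)*(-314) = 125*(-314) = -39250)
1/r = 1/(-39250) = -1/39250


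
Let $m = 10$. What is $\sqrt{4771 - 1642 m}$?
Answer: $i \sqrt{11649} \approx 107.93 i$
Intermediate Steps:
$\sqrt{4771 - 1642 m} = \sqrt{4771 - 16420} = \sqrt{-11649} = i \sqrt{11649}$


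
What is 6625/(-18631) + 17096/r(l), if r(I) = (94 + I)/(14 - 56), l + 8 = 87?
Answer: -13378800317/3223163 ≈ -4150.8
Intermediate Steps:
l = 79 (l = -8 + 87 = 79)
r(I) = -47/21 - I/42 (r(I) = (94 + I)/(-42) = (94 + I)*(-1/42) = -47/21 - I/42)
6625/(-18631) + 17096/r(l) = 6625/(-18631) + 17096/(-47/21 - 1/42*79) = 6625*(-1/18631) + 17096/(-47/21 - 79/42) = -6625/18631 + 17096/(-173/42) = -6625/18631 + 17096*(-42/173) = -6625/18631 - 718032/173 = -13378800317/3223163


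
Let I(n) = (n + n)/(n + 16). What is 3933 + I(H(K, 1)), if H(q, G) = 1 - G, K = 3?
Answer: 3933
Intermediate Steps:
I(n) = 2*n/(16 + n) (I(n) = (2*n)/(16 + n) = 2*n/(16 + n))
3933 + I(H(K, 1)) = 3933 + 2*(1 - 1*1)/(16 + (1 - 1*1)) = 3933 + 2*(1 - 1)/(16 + (1 - 1)) = 3933 + 2*0/(16 + 0) = 3933 + 2*0/16 = 3933 + 2*0*(1/16) = 3933 + 0 = 3933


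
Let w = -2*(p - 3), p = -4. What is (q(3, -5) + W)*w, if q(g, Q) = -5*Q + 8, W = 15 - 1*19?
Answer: 406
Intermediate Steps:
W = -4 (W = 15 - 19 = -4)
q(g, Q) = 8 - 5*Q
w = 14 (w = -2*(-4 - 3) = -2*(-7) = 14)
(q(3, -5) + W)*w = ((8 - 5*(-5)) - 4)*14 = ((8 + 25) - 4)*14 = (33 - 4)*14 = 29*14 = 406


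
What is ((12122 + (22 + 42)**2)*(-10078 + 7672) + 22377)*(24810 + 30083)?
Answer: -2140724404983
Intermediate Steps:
((12122 + (22 + 42)**2)*(-10078 + 7672) + 22377)*(24810 + 30083) = ((12122 + 64**2)*(-2406) + 22377)*54893 = ((12122 + 4096)*(-2406) + 22377)*54893 = (16218*(-2406) + 22377)*54893 = (-39020508 + 22377)*54893 = -38998131*54893 = -2140724404983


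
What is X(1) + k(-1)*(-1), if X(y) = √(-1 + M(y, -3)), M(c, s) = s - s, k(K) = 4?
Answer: -4 + I ≈ -4.0 + 1.0*I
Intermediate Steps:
M(c, s) = 0
X(y) = I (X(y) = √(-1 + 0) = √(-1) = I)
X(1) + k(-1)*(-1) = I + 4*(-1) = I - 4 = -4 + I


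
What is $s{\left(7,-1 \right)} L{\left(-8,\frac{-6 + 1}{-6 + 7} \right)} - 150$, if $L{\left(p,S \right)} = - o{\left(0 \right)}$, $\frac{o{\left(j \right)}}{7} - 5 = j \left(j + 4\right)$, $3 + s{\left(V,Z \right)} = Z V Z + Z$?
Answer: $-255$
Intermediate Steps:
$s{\left(V,Z \right)} = -3 + Z + V Z^{2}$ ($s{\left(V,Z \right)} = -3 + \left(Z V Z + Z\right) = -3 + \left(V Z Z + Z\right) = -3 + \left(V Z^{2} + Z\right) = -3 + \left(Z + V Z^{2}\right) = -3 + Z + V Z^{2}$)
$o{\left(j \right)} = 35 + 7 j \left(4 + j\right)$ ($o{\left(j \right)} = 35 + 7 j \left(j + 4\right) = 35 + 7 j \left(4 + j\right)$)
$L{\left(p,S \right)} = -35$ ($L{\left(p,S \right)} = - (35 + 7 \cdot 0^{2} + 28 \cdot 0) = - (35 + 7 \cdot 0 + 0) = - (35 + 0 + 0) = \left(-1\right) 35 = -35$)
$s{\left(7,-1 \right)} L{\left(-8,\frac{-6 + 1}{-6 + 7} \right)} - 150 = \left(-3 - 1 + 7 \left(-1\right)^{2}\right) \left(-35\right) - 150 = \left(-3 - 1 + 7 \cdot 1\right) \left(-35\right) - 150 = \left(-3 - 1 + 7\right) \left(-35\right) - 150 = 3 \left(-35\right) - 150 = -105 - 150 = -255$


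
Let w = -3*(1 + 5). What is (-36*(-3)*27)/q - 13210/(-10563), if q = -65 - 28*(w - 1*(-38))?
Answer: -22545458/6601875 ≈ -3.4150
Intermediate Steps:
w = -18 (w = -3*6 = -18)
q = -625 (q = -65 - 28*(-18 - 1*(-38)) = -65 - 28*(-18 + 38) = -65 - 28*20 = -65 - 560 = -625)
(-36*(-3)*27)/q - 13210/(-10563) = (-36*(-3)*27)/(-625) - 13210/(-10563) = (108*27)*(-1/625) - 13210*(-1/10563) = 2916*(-1/625) + 13210/10563 = -2916/625 + 13210/10563 = -22545458/6601875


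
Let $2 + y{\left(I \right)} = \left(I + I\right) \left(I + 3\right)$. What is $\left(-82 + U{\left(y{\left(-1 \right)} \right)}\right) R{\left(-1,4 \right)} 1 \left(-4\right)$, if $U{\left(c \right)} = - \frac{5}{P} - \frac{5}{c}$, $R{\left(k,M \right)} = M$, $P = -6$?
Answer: $\frac{3856}{3} \approx 1285.3$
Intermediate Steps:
$y{\left(I \right)} = -2 + 2 I \left(3 + I\right)$ ($y{\left(I \right)} = -2 + \left(I + I\right) \left(I + 3\right) = -2 + 2 I \left(3 + I\right)$)
$U{\left(c \right)} = \frac{5}{6} - \frac{5}{c}$ ($U{\left(c \right)} = - \frac{5}{-6} - \frac{5}{c} = \left(-5\right) \left(- \frac{1}{6}\right) - \frac{5}{c} = \frac{5}{6} - \frac{5}{c}$)
$\left(-82 + U{\left(y{\left(-1 \right)} \right)}\right) R{\left(-1,4 \right)} 1 \left(-4\right) = \left(-82 + \left(\frac{5}{6} - \frac{5}{-2 + 2 \left(-1\right)^{2} + 6 \left(-1\right)}\right)\right) 4 \cdot 1 \left(-4\right) = \left(-82 + \left(\frac{5}{6} - \frac{5}{-2 + 2 \cdot 1 - 6}\right)\right) 4 \left(-4\right) = \left(-82 + \left(\frac{5}{6} - \frac{5}{-2 + 2 - 6}\right)\right) \left(-16\right) = \left(-82 + \left(\frac{5}{6} - \frac{5}{-6}\right)\right) \left(-16\right) = \left(-82 + \left(\frac{5}{6} - - \frac{5}{6}\right)\right) \left(-16\right) = \left(-82 + \left(\frac{5}{6} + \frac{5}{6}\right)\right) \left(-16\right) = \left(-82 + \frac{5}{3}\right) \left(-16\right) = \left(- \frac{241}{3}\right) \left(-16\right) = \frac{3856}{3}$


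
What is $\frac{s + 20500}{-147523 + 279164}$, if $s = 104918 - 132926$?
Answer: $- \frac{7508}{131641} \approx -0.057034$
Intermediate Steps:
$s = -28008$
$\frac{s + 20500}{-147523 + 279164} = \frac{-28008 + 20500}{-147523 + 279164} = - \frac{7508}{131641}$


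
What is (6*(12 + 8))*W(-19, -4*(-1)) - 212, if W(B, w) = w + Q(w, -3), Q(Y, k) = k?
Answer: -92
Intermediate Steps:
W(B, w) = -3 + w (W(B, w) = w - 3 = -3 + w)
(6*(12 + 8))*W(-19, -4*(-1)) - 212 = (6*(12 + 8))*(-3 - 4*(-1)) - 212 = (6*20)*(-3 + 4) - 212 = 120*1 - 212 = 120 - 212 = -92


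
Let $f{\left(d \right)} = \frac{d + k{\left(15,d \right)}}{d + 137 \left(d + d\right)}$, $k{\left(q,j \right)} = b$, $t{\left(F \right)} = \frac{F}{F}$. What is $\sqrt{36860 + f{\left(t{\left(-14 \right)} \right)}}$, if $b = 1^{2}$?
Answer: $\frac{9 \sqrt{1376562}}{55} \approx 191.99$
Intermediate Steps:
$t{\left(F \right)} = 1$
$b = 1$
$k{\left(q,j \right)} = 1$
$f{\left(d \right)} = \frac{1 + d}{275 d}$ ($f{\left(d \right)} = \frac{d + 1}{d + 137 \left(d + d\right)} = \frac{1 + d}{d + 137 \cdot 2 d} = \frac{1 + d}{d + 274 d} = \frac{1 + d}{275 d}$)
$\sqrt{36860 + f{\left(t{\left(-14 \right)} \right)}} = \sqrt{36860 + \frac{1 + 1}{275 \cdot 1}} = \sqrt{36860 + \frac{1}{275} \cdot 1 \cdot 2} = \sqrt{36860 + \frac{2}{275}} = \sqrt{\frac{10136502}{275}} = \frac{9 \sqrt{1376562}}{55}$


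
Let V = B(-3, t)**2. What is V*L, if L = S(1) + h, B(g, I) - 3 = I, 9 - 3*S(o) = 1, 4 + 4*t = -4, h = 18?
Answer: 62/3 ≈ 20.667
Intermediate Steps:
t = -2 (t = -1 + (1/4)*(-4) = -1 - 1 = -2)
S(o) = 8/3 (S(o) = 3 - 1/3*1 = 3 - 1/3 = 8/3)
B(g, I) = 3 + I
V = 1 (V = (3 - 2)**2 = 1**2 = 1)
L = 62/3 (L = 8/3 + 18 = 62/3 ≈ 20.667)
V*L = 1*(62/3) = 62/3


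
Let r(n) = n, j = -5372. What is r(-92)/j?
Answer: 23/1343 ≈ 0.017126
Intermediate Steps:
r(-92)/j = -92/(-5372) = -92*(-1/5372) = 23/1343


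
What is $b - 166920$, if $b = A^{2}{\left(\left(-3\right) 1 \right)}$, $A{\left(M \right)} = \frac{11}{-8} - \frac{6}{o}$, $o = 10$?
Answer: $- \frac{267065759}{1600} \approx -1.6692 \cdot 10^{5}$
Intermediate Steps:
$A{\left(M \right)} = - \frac{79}{40}$ ($A{\left(M \right)} = \frac{11}{-8} - \frac{6}{10} = 11 \left(- \frac{1}{8}\right) - \frac{3}{5} = - \frac{11}{8} - \frac{3}{5} = - \frac{79}{40}$)
$b = \frac{6241}{1600}$ ($b = \left(- \frac{79}{40}\right)^{2} = \frac{6241}{1600} \approx 3.9006$)
$b - 166920 = \frac{6241}{1600} - 166920 = - \frac{267065759}{1600}$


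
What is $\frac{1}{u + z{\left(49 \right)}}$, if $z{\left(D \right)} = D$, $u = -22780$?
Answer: $- \frac{1}{22731} \approx -4.3993 \cdot 10^{-5}$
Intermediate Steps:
$\frac{1}{u + z{\left(49 \right)}} = \frac{1}{-22780 + 49} = \frac{1}{-22731} = - \frac{1}{22731}$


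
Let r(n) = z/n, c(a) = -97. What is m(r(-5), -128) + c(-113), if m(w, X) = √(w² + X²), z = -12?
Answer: -97 + 4*√25609/5 ≈ 31.022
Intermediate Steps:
r(n) = -12/n
m(w, X) = √(X² + w²)
m(r(-5), -128) + c(-113) = √((-128)² + (-12/(-5))²) - 97 = √(16384 + (-12*(-⅕))²) - 97 = √(16384 + (12/5)²) - 97 = √(16384 + 144/25) - 97 = √(409744/25) - 97 = 4*√25609/5 - 97 = -97 + 4*√25609/5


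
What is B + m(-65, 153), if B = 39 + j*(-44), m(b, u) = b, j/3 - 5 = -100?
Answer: 12514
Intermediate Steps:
j = -285 (j = 15 + 3*(-100) = 15 - 300 = -285)
B = 12579 (B = 39 - 285*(-44) = 39 + 12540 = 12579)
B + m(-65, 153) = 12579 - 65 = 12514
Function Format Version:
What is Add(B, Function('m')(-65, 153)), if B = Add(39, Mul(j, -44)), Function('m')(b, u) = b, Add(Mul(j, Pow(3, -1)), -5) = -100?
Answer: 12514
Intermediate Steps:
j = -285 (j = Add(15, Mul(3, -100)) = Add(15, -300) = -285)
B = 12579 (B = Add(39, Mul(-285, -44)) = Add(39, 12540) = 12579)
Add(B, Function('m')(-65, 153)) = Add(12579, -65) = 12514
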